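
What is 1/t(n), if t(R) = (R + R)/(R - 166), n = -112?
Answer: 139/112 ≈ 1.2411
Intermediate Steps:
t(R) = 2*R/(-166 + R) (t(R) = (2*R)/(-166 + R) = 2*R/(-166 + R))
1/t(n) = 1/(2*(-112)/(-166 - 112)) = 1/(2*(-112)/(-278)) = 1/(2*(-112)*(-1/278)) = 1/(112/139) = 139/112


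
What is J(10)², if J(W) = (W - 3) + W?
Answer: 289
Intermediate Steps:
J(W) = -3 + 2*W (J(W) = (-3 + W) + W = -3 + 2*W)
J(10)² = (-3 + 2*10)² = (-3 + 20)² = 17² = 289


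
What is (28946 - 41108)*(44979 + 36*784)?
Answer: -890294886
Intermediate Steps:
(28946 - 41108)*(44979 + 36*784) = -12162*(44979 + 28224) = -12162*73203 = -890294886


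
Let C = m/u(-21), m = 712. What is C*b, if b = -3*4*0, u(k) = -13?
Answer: 0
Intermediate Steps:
b = 0 (b = -12*0 = 0)
C = -712/13 (C = 712/(-13) = 712*(-1/13) = -712/13 ≈ -54.769)
C*b = -712/13*0 = 0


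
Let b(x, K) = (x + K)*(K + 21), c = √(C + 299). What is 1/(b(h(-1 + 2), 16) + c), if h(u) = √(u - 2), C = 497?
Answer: 1/(592 + 2*√199 + 37*I) ≈ 0.0016066 - 9.5847e-5*I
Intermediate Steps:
c = 2*√199 (c = √(497 + 299) = √796 = 2*√199 ≈ 28.213)
h(u) = √(-2 + u)
b(x, K) = (21 + K)*(K + x) (b(x, K) = (K + x)*(21 + K) = (21 + K)*(K + x))
1/(b(h(-1 + 2), 16) + c) = 1/((16² + 21*16 + 21*√(-2 + (-1 + 2)) + 16*√(-2 + (-1 + 2))) + 2*√199) = 1/((256 + 336 + 21*√(-2 + 1) + 16*√(-2 + 1)) + 2*√199) = 1/((256 + 336 + 21*√(-1) + 16*√(-1)) + 2*√199) = 1/((256 + 336 + 21*I + 16*I) + 2*√199) = 1/((592 + 37*I) + 2*√199) = 1/(592 + 2*√199 + 37*I)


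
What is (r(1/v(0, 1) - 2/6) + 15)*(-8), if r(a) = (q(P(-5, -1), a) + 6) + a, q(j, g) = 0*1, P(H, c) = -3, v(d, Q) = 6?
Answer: -500/3 ≈ -166.67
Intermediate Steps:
q(j, g) = 0
r(a) = 6 + a (r(a) = (0 + 6) + a = 6 + a)
(r(1/v(0, 1) - 2/6) + 15)*(-8) = ((6 + (1/6 - 2/6)) + 15)*(-8) = ((6 + (1*(⅙) - 2*⅙)) + 15)*(-8) = ((6 + (⅙ - ⅓)) + 15)*(-8) = ((6 - ⅙) + 15)*(-8) = (35/6 + 15)*(-8) = (125/6)*(-8) = -500/3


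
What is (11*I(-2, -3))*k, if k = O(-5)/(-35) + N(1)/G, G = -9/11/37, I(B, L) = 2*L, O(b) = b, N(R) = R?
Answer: 62480/21 ≈ 2975.2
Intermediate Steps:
G = -9/407 (G = -9*1/11*(1/37) = -9/11*1/37 = -9/407 ≈ -0.022113)
k = -2840/63 (k = -5/(-35) + 1/(-9/407) = -5*(-1/35) + 1*(-407/9) = 1/7 - 407/9 = -2840/63 ≈ -45.079)
(11*I(-2, -3))*k = (11*(2*(-3)))*(-2840/63) = (11*(-6))*(-2840/63) = -66*(-2840/63) = 62480/21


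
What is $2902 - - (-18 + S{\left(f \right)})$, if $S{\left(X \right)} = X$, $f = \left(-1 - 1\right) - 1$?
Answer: $2881$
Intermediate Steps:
$f = -3$ ($f = -2 - 1 = -3$)
$2902 - - (-18 + S{\left(f \right)}) = 2902 - - (-18 - 3) = 2902 - \left(-1\right) \left(-21\right) = 2902 - 21 = 2881$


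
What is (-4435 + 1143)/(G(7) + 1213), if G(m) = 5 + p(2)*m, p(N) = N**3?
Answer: -1646/637 ≈ -2.5840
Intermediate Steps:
G(m) = 5 + 8*m (G(m) = 5 + 2**3*m = 5 + 8*m)
(-4435 + 1143)/(G(7) + 1213) = (-4435 + 1143)/((5 + 8*7) + 1213) = -3292/((5 + 56) + 1213) = -3292/(61 + 1213) = -3292/1274 = -3292*1/1274 = -1646/637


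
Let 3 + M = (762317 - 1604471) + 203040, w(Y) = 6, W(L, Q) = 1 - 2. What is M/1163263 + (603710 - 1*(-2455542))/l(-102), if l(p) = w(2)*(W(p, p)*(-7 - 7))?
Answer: 127095034766/3489789 ≈ 36419.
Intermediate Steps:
W(L, Q) = -1
M = -639117 (M = -3 + ((762317 - 1604471) + 203040) = -3 + (-842154 + 203040) = -3 - 639114 = -639117)
l(p) = 84 (l(p) = 6*(-(-7 - 7)) = 6*(-1*(-14)) = 6*14 = 84)
M/1163263 + (603710 - 1*(-2455542))/l(-102) = -639117/1163263 + (603710 - 1*(-2455542))/84 = -639117*1/1163263 + (603710 + 2455542)*(1/84) = -639117/1163263 + 3059252*(1/84) = -639117/1163263 + 109259/3 = 127095034766/3489789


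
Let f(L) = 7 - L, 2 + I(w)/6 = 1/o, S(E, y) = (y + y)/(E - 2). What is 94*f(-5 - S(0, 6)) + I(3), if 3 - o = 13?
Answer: 2757/5 ≈ 551.40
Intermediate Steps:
S(E, y) = 2*y/(-2 + E) (S(E, y) = (2*y)/(-2 + E) = 2*y/(-2 + E))
o = -10 (o = 3 - 1*13 = 3 - 13 = -10)
I(w) = -63/5 (I(w) = -12 + 6/(-10) = -12 + 6*(-⅒) = -12 - ⅗ = -63/5)
94*f(-5 - S(0, 6)) + I(3) = 94*(7 - (-5 - 2*6/(-2 + 0))) - 63/5 = 94*(7 - (-5 - 2*6/(-2))) - 63/5 = 94*(7 - (-5 - 2*6*(-1)/2)) - 63/5 = 94*(7 - (-5 - 1*(-6))) - 63/5 = 94*(7 - (-5 + 6)) - 63/5 = 94*(7 - 1*1) - 63/5 = 94*(7 - 1) - 63/5 = 94*6 - 63/5 = 564 - 63/5 = 2757/5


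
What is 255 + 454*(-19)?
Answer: -8371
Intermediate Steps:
255 + 454*(-19) = 255 - 8626 = -8371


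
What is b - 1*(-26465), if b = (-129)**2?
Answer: 43106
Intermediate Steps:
b = 16641
b - 1*(-26465) = 16641 - 1*(-26465) = 16641 + 26465 = 43106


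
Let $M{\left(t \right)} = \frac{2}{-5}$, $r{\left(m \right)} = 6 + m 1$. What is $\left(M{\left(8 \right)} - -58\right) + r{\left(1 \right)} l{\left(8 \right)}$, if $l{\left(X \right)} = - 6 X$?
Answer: $- \frac{1392}{5} \approx -278.4$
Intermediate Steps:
$r{\left(m \right)} = 6 + m$
$M{\left(t \right)} = - \frac{2}{5}$ ($M{\left(t \right)} = 2 \left(- \frac{1}{5}\right) = - \frac{2}{5}$)
$\left(M{\left(8 \right)} - -58\right) + r{\left(1 \right)} l{\left(8 \right)} = \left(- \frac{2}{5} - -58\right) + \left(6 + 1\right) \left(\left(-6\right) 8\right) = \left(- \frac{2}{5} + 58\right) + 7 \left(-48\right) = \frac{288}{5} - 336 = - \frac{1392}{5}$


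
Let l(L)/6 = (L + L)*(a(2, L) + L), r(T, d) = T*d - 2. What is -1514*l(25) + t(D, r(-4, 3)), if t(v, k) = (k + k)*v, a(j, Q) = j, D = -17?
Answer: -12262924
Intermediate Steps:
r(T, d) = -2 + T*d
t(v, k) = 2*k*v (t(v, k) = (2*k)*v = 2*k*v)
l(L) = 12*L*(2 + L) (l(L) = 6*((L + L)*(2 + L)) = 6*((2*L)*(2 + L)) = 6*(2*L*(2 + L)) = 12*L*(2 + L))
-1514*l(25) + t(D, r(-4, 3)) = -18168*25*(2 + 25) + 2*(-2 - 4*3)*(-17) = -18168*25*27 + 2*(-2 - 12)*(-17) = -1514*8100 + 2*(-14)*(-17) = -12263400 + 476 = -12262924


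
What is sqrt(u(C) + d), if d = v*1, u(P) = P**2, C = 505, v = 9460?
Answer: 13*sqrt(1565) ≈ 514.28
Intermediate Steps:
d = 9460 (d = 9460*1 = 9460)
sqrt(u(C) + d) = sqrt(505**2 + 9460) = sqrt(255025 + 9460) = sqrt(264485) = 13*sqrt(1565)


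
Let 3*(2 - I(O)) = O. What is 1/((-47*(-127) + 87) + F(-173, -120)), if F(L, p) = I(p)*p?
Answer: 1/1016 ≈ 0.00098425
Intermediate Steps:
I(O) = 2 - O/3
F(L, p) = p*(2 - p/3) (F(L, p) = (2 - p/3)*p = p*(2 - p/3))
1/((-47*(-127) + 87) + F(-173, -120)) = 1/((-47*(-127) + 87) + (⅓)*(-120)*(6 - 1*(-120))) = 1/((5969 + 87) + (⅓)*(-120)*(6 + 120)) = 1/(6056 + (⅓)*(-120)*126) = 1/(6056 - 5040) = 1/1016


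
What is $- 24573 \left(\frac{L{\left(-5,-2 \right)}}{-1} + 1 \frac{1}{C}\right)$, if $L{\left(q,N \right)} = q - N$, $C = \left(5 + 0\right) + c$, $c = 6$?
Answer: $- \frac{835482}{11} \approx -75953.0$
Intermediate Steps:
$C = 11$ ($C = \left(5 + 0\right) + 6 = 5 + 6 = 11$)
$- 24573 \left(\frac{L{\left(-5,-2 \right)}}{-1} + 1 \frac{1}{C}\right) = - 24573 \left(\frac{-5 - -2}{-1} + 1 \cdot \frac{1}{11}\right) = - 24573 \left(\left(-5 + 2\right) \left(-1\right) + 1 \cdot \frac{1}{11}\right) = - 24573 \left(\left(-3\right) \left(-1\right) + \frac{1}{11}\right) = - 24573 \left(3 + \frac{1}{11}\right) = \left(-24573\right) \frac{34}{11} = - \frac{835482}{11}$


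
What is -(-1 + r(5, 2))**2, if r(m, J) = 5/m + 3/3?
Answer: -1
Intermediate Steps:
r(m, J) = 1 + 5/m (r(m, J) = 5/m + 3*(1/3) = 5/m + 1 = 1 + 5/m)
-(-1 + r(5, 2))**2 = -(-1 + (5 + 5)/5)**2 = -(-1 + (1/5)*10)**2 = -(-1 + 2)**2 = -1*1**2 = -1*1 = -1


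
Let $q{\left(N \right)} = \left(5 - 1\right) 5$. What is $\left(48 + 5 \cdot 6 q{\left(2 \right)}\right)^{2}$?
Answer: $419904$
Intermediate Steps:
$q{\left(N \right)} = 20$ ($q{\left(N \right)} = 4 \cdot 5 = 20$)
$\left(48 + 5 \cdot 6 q{\left(2 \right)}\right)^{2} = \left(48 + 5 \cdot 6 \cdot 20\right)^{2} = \left(48 + 30 \cdot 20\right)^{2} = \left(48 + 600\right)^{2} = 648^{2} = 419904$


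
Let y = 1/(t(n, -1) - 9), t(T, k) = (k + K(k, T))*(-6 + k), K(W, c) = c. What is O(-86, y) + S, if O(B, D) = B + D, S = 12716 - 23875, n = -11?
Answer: -843374/75 ≈ -11245.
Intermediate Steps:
S = -11159
t(T, k) = (-6 + k)*(T + k) (t(T, k) = (k + T)*(-6 + k) = (T + k)*(-6 + k) = (-6 + k)*(T + k))
y = 1/75 (y = 1/(((-1)² - 6*(-11) - 6*(-1) - 11*(-1)) - 9) = 1/((1 + 66 + 6 + 11) - 9) = 1/(84 - 9) = 1/75 ≈ 0.013333)
O(-86, y) + S = (-86 + 1/75) - 11159 = -6449/75 - 11159 = -843374/75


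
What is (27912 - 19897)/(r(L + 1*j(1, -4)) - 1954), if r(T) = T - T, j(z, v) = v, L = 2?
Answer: -8015/1954 ≈ -4.1018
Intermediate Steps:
r(T) = 0
(27912 - 19897)/(r(L + 1*j(1, -4)) - 1954) = (27912 - 19897)/(0 - 1954) = 8015/(-1954) = 8015*(-1/1954) = -8015/1954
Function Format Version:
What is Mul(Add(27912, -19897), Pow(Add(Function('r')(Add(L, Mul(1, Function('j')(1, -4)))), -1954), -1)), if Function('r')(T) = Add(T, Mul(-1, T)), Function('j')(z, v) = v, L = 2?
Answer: Rational(-8015, 1954) ≈ -4.1018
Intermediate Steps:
Function('r')(T) = 0
Mul(Add(27912, -19897), Pow(Add(Function('r')(Add(L, Mul(1, Function('j')(1, -4)))), -1954), -1)) = Mul(Add(27912, -19897), Pow(Add(0, -1954), -1)) = Mul(8015, Pow(-1954, -1)) = Mul(8015, Rational(-1, 1954)) = Rational(-8015, 1954)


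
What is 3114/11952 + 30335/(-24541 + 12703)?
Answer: -9047233/3930216 ≈ -2.3020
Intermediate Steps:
3114/11952 + 30335/(-24541 + 12703) = 3114*(1/11952) + 30335/(-11838) = 173/664 + 30335*(-1/11838) = 173/664 - 30335/11838 = -9047233/3930216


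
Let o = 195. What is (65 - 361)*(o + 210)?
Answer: -119880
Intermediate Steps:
(65 - 361)*(o + 210) = (65 - 361)*(195 + 210) = -296*405 = -119880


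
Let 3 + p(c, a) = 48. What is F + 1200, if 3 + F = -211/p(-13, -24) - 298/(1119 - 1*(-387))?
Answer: 13464919/11295 ≈ 1192.1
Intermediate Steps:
p(c, a) = 45 (p(c, a) = -3 + 48 = 45)
F = -89081/11295 (F = -3 + (-211/45 - 298/(1119 - 1*(-387))) = -3 + (-211*1/45 - 298/(1119 + 387)) = -3 + (-211/45 - 298/1506) = -3 + (-211/45 - 298*1/1506) = -3 + (-211/45 - 149/753) = -3 - 55196/11295 = -89081/11295 ≈ -7.8868)
F + 1200 = -89081/11295 + 1200 = 13464919/11295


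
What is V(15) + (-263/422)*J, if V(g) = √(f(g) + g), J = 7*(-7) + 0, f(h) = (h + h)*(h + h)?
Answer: 12887/422 + √915 ≈ 60.787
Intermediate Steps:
f(h) = 4*h² (f(h) = (2*h)*(2*h) = 4*h²)
J = -49 (J = -49 + 0 = -49)
V(g) = √(g + 4*g²) (V(g) = √(4*g² + g) = √(g + 4*g²))
V(15) + (-263/422)*J = √(15*(1 + 4*15)) - 263/422*(-49) = √(15*(1 + 60)) - 263*1/422*(-49) = √(15*61) - 263/422*(-49) = √915 + 12887/422 = 12887/422 + √915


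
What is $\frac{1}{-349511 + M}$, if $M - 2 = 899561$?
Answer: $\frac{1}{550052} \approx 1.818 \cdot 10^{-6}$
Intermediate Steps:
$M = 899563$ ($M = 2 + 899561 = 899563$)
$\frac{1}{-349511 + M} = \frac{1}{-349511 + 899563} = \frac{1}{550052}$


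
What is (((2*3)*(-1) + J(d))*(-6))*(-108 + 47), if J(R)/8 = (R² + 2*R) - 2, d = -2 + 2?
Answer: -8052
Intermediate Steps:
d = 0
J(R) = -16 + 8*R² + 16*R (J(R) = 8*((R² + 2*R) - 2) = 8*(-2 + R² + 2*R) = -16 + 8*R² + 16*R)
(((2*3)*(-1) + J(d))*(-6))*(-108 + 47) = (((2*3)*(-1) + (-16 + 8*0² + 16*0))*(-6))*(-108 + 47) = ((6*(-1) + (-16 + 8*0 + 0))*(-6))*(-61) = ((-6 + (-16 + 0 + 0))*(-6))*(-61) = ((-6 - 16)*(-6))*(-61) = -22*(-6)*(-61) = 132*(-61) = -8052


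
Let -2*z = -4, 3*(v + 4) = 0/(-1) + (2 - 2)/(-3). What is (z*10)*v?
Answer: -80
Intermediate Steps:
v = -4 (v = -4 + (0/(-1) + (2 - 2)/(-3))/3 = -4 + (0*(-1) + 0*(-⅓))/3 = -4 + (0 + 0)/3 = -4 + (⅓)*0 = -4 + 0 = -4)
z = 2 (z = -½*(-4) = 2)
(z*10)*v = (2*10)*(-4) = 20*(-4) = -80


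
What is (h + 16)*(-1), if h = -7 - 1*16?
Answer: 7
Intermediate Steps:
h = -23 (h = -7 - 16 = -23)
(h + 16)*(-1) = (-23 + 16)*(-1) = -7*(-1) = 7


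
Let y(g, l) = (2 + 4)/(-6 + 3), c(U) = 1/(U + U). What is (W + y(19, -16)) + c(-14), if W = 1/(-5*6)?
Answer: -869/420 ≈ -2.0690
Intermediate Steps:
c(U) = 1/(2*U)
y(g, l) = -2 (y(g, l) = 6/(-3) = 6*(-1/3) = -2)
W = -1/30 (W = 1/(-30) = -1/30 ≈ -0.033333)
(W + y(19, -16)) + c(-14) = (-1/30 - 2) + (1/2)/(-14) = -61/30 + (1/2)*(-1/14) = -61/30 - 1/28 = -869/420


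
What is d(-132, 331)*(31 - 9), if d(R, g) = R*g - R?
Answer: -958320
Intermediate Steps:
d(R, g) = -R + R*g
d(-132, 331)*(31 - 9) = (-132*(-1 + 331))*(31 - 9) = -132*330*22 = -43560*22 = -958320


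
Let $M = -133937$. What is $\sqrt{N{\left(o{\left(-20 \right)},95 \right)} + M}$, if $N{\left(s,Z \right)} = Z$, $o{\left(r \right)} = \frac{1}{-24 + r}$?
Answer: $i \sqrt{133842} \approx 365.84 i$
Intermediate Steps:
$\sqrt{N{\left(o{\left(-20 \right)},95 \right)} + M} = \sqrt{95 - 133937} = \sqrt{-133842} = i \sqrt{133842}$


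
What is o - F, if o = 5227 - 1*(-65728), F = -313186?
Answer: 384141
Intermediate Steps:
o = 70955 (o = 5227 + 65728 = 70955)
o - F = 70955 - 1*(-313186) = 70955 + 313186 = 384141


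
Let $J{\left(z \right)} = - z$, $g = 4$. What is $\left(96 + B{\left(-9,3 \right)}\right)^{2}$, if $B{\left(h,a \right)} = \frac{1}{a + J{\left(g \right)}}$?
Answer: $9025$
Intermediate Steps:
$B{\left(h,a \right)} = \frac{1}{-4 + a}$ ($B{\left(h,a \right)} = \frac{1}{a - 4} = \frac{1}{-4 + a}$)
$\left(96 + B{\left(-9,3 \right)}\right)^{2} = \left(96 + \frac{1}{-4 + 3}\right)^{2} = \left(96 + \frac{1}{-1}\right)^{2} = \left(96 - 1\right)^{2} = 95^{2} = 9025$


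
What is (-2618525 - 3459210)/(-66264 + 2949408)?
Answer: -6077735/2883144 ≈ -2.1080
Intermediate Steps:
(-2618525 - 3459210)/(-66264 + 2949408) = -6077735/2883144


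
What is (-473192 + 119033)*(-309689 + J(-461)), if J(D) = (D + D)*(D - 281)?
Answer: -132609525165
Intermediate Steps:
J(D) = 2*D*(-281 + D) (J(D) = (2*D)*(-281 + D) = 2*D*(-281 + D))
(-473192 + 119033)*(-309689 + J(-461)) = (-473192 + 119033)*(-309689 + 2*(-461)*(-281 - 461)) = -354159*(-309689 + 2*(-461)*(-742)) = -354159*(-309689 + 684124) = -354159*374435 = -132609525165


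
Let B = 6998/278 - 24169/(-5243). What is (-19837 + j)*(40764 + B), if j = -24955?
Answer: -1331646916281792/728777 ≈ -1.8272e+9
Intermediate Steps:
B = 21704748/728777 (B = 6998*(1/278) - 24169*(-1/5243) = 3499/139 + 24169/5243 = 21704748/728777 ≈ 29.782)
(-19837 + j)*(40764 + B) = (-19837 - 24955)*(40764 + 21704748/728777) = -44792*29729570376/728777 = -1331646916281792/728777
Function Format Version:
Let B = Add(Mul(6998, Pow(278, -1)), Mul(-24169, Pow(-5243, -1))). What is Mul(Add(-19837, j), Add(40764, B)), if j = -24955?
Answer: Rational(-1331646916281792, 728777) ≈ -1.8272e+9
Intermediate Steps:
B = Rational(21704748, 728777) (B = Add(Mul(6998, Rational(1, 278)), Mul(-24169, Rational(-1, 5243))) = Add(Rational(3499, 139), Rational(24169, 5243)) = Rational(21704748, 728777) ≈ 29.782)
Mul(Add(-19837, j), Add(40764, B)) = Mul(Add(-19837, -24955), Add(40764, Rational(21704748, 728777))) = Mul(-44792, Rational(29729570376, 728777)) = Rational(-1331646916281792, 728777)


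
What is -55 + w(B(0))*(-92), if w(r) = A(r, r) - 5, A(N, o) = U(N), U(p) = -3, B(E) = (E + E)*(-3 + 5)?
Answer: 681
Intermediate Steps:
B(E) = 4*E (B(E) = (2*E)*2 = 4*E)
A(N, o) = -3
w(r) = -8 (w(r) = -3 - 5 = -8)
-55 + w(B(0))*(-92) = -55 - 8*(-92) = -55 + 736 = 681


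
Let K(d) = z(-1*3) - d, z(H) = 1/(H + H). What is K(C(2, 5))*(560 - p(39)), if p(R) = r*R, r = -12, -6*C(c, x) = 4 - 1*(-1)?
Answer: 2056/3 ≈ 685.33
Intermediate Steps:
C(c, x) = -⅚ (C(c, x) = -(4 - 1*(-1))/6 = -(4 + 1)/6 = -⅙*5 = -⅚)
z(H) = 1/(2*H)
p(R) = -12*R
K(d) = -⅙ - d (K(d) = 1/(2*((-1*3))) - d = (½)/(-3) - d = (½)*(-⅓) - d = -⅙ - d)
K(C(2, 5))*(560 - p(39)) = (-⅙ - 1*(-⅚))*(560 - (-12)*39) = (-⅙ + ⅚)*(560 - 1*(-468)) = 2*(560 + 468)/3 = (⅔)*1028 = 2056/3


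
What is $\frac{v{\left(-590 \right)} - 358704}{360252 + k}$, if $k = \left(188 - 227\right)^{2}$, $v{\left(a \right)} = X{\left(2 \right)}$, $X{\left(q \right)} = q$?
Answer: $- \frac{358702}{361773} \approx -0.99151$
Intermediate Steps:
$v{\left(a \right)} = 2$
$k = 1521$ ($k = \left(-39\right)^{2} = 1521$)
$\frac{v{\left(-590 \right)} - 358704}{360252 + k} = \frac{2 - 358704}{360252 + 1521} = - \frac{358702}{361773}$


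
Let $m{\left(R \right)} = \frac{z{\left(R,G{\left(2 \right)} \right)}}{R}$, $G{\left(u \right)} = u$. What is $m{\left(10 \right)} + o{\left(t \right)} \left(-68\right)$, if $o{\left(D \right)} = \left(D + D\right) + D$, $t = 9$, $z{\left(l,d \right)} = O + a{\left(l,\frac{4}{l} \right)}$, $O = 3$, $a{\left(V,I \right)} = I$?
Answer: $- \frac{91783}{50} \approx -1835.7$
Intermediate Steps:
$z{\left(l,d \right)} = 3 + \frac{4}{l}$
$o{\left(D \right)} = 3 D$ ($o{\left(D \right)} = 2 D + D = 3 D$)
$m{\left(R \right)} = \frac{3 + \frac{4}{R}}{R}$
$m{\left(10 \right)} + o{\left(t \right)} \left(-68\right) = \frac{4 + 3 \cdot 10}{100} + 3 \cdot 9 \left(-68\right) = \frac{4 + 30}{100} + 27 \left(-68\right) = \frac{1}{100} \cdot 34 - 1836 = \frac{17}{50} - 1836 = - \frac{91783}{50}$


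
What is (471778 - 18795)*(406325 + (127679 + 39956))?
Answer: 259994122680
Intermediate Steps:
(471778 - 18795)*(406325 + (127679 + 39956)) = 452983*(406325 + 167635) = 452983*573960 = 259994122680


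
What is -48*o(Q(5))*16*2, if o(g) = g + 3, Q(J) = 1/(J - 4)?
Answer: -6144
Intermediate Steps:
Q(J) = 1/(-4 + J)
o(g) = 3 + g
-48*o(Q(5))*16*2 = -48*(3 + 1/(-4 + 5))*16*2 = -48*(3 + 1/1)*16*2 = -48*(3 + 1)*16*2 = -48*4*16*2 = -3072*2 = -48*128 = -6144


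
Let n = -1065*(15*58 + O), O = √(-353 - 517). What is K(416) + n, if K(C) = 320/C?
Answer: -12045140/13 - 1065*I*√870 ≈ -9.2655e+5 - 31413.0*I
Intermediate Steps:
O = I*√870 (O = √(-870) = I*√870 ≈ 29.496*I)
n = -926550 - 1065*I*√870 (n = -1065*(15*58 + I*√870) = -1065*(870 + I*√870) = -926550 - 1065*I*√870 ≈ -9.2655e+5 - 31413.0*I)
K(416) + n = 320/416 + (-926550 - 1065*I*√870) = 320*(1/416) + (-926550 - 1065*I*√870) = 10/13 + (-926550 - 1065*I*√870) = -12045140/13 - 1065*I*√870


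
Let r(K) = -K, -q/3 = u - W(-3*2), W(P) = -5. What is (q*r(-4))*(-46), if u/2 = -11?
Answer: -9384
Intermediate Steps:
u = -22 (u = 2*(-11) = -22)
q = 51 (q = -3*(-22 - 1*(-5)) = -3*(-22 + 5) = -3*(-17) = 51)
(q*r(-4))*(-46) = (51*(-1*(-4)))*(-46) = (51*4)*(-46) = 204*(-46) = -9384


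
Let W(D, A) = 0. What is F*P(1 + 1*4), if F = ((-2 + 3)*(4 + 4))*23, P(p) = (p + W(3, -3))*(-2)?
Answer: -1840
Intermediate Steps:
P(p) = -2*p (P(p) = (p + 0)*(-2) = p*(-2) = -2*p)
F = 184 (F = (1*8)*23 = 8*23 = 184)
F*P(1 + 1*4) = 184*(-2*(1 + 1*4)) = 184*(-2*(1 + 4)) = 184*(-2*5) = 184*(-10) = -1840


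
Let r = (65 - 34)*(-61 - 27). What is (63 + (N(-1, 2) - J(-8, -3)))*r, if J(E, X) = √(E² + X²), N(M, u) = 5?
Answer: -185504 + 2728*√73 ≈ -1.6220e+5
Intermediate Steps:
r = -2728 (r = 31*(-88) = -2728)
(63 + (N(-1, 2) - J(-8, -3)))*r = (63 + (5 - √((-8)² + (-3)²)))*(-2728) = (63 + (5 - √(64 + 9)))*(-2728) = (63 + (5 - √73))*(-2728) = (68 - √73)*(-2728) = -185504 + 2728*√73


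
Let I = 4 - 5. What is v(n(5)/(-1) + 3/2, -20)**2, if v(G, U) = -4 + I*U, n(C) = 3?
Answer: 256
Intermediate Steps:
I = -1
v(G, U) = -4 - U
v(n(5)/(-1) + 3/2, -20)**2 = (-4 - 1*(-20))**2 = (-4 + 20)**2 = 16**2 = 256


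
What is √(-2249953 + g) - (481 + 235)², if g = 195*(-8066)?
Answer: -512656 + I*√3822823 ≈ -5.1266e+5 + 1955.2*I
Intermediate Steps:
g = -1572870
√(-2249953 + g) - (481 + 235)² = √(-2249953 - 1572870) - (481 + 235)² = √(-3822823) - 1*716² = I*√3822823 - 1*512656 = I*√3822823 - 512656 = -512656 + I*√3822823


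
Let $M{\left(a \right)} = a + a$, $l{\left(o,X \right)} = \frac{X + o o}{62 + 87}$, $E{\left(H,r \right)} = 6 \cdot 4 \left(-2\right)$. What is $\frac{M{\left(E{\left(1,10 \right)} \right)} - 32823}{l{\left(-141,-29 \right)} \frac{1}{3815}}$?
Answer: $- \frac{2673187395}{2836} \approx -9.4259 \cdot 10^{5}$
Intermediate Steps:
$E{\left(H,r \right)} = -48$ ($E{\left(H,r \right)} = 24 \left(-2\right) = -48$)
$l{\left(o,X \right)} = \frac{X}{149} + \frac{o^{2}}{149}$ ($l{\left(o,X \right)} = \frac{X + o^{2}}{149} = \left(X + o^{2}\right) \frac{1}{149} = \frac{X}{149} + \frac{o^{2}}{149}$)
$M{\left(a \right)} = 2 a$
$\frac{M{\left(E{\left(1,10 \right)} \right)} - 32823}{l{\left(-141,-29 \right)} \frac{1}{3815}} = \frac{2 \left(-48\right) - 32823}{\left(\frac{1}{149} \left(-29\right) + \frac{\left(-141\right)^{2}}{149}\right) \frac{1}{3815}} = \frac{-96 - 32823}{\left(- \frac{29}{149} + \frac{1}{149} \cdot 19881\right) \frac{1}{3815}} = - \frac{32919}{\left(- \frac{29}{149} + \frac{19881}{149}\right) \frac{1}{3815}} = - \frac{32919}{\frac{19852}{149} \cdot \frac{1}{3815}} = - \frac{32919}{\frac{2836}{81205}} = \left(-32919\right) \frac{81205}{2836} = - \frac{2673187395}{2836}$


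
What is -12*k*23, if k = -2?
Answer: 552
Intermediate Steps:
-12*k*23 = -12*(-2)*23 = 24*23 = 552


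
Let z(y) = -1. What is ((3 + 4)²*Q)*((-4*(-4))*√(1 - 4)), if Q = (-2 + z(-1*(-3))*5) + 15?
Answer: 6272*I*√3 ≈ 10863.0*I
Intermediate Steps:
Q = 8 (Q = (-2 - 1*5) + 15 = (-2 - 5) + 15 = -7 + 15 = 8)
((3 + 4)²*Q)*((-4*(-4))*√(1 - 4)) = ((3 + 4)²*8)*((-4*(-4))*√(1 - 4)) = (7²*8)*(16*√(-3)) = (49*8)*(16*(I*√3)) = 392*(16*I*√3) = 6272*I*√3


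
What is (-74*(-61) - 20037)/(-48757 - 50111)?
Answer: 15523/98868 ≈ 0.15701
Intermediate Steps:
(-74*(-61) - 20037)/(-48757 - 50111) = (4514 - 20037)/(-98868) = -15523*(-1/98868) = 15523/98868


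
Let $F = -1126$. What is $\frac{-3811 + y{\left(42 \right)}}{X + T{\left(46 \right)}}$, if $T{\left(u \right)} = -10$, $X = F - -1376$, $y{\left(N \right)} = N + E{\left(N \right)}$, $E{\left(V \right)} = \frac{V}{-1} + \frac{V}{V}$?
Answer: $- \frac{127}{8} \approx -15.875$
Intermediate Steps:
$E{\left(V \right)} = 1 - V$ ($E{\left(V \right)} = V \left(-1\right) + 1 = - V + 1 = 1 - V$)
$y{\left(N \right)} = 1$ ($y{\left(N \right)} = N - \left(-1 + N\right) = 1$)
$X = 250$ ($X = -1126 - -1376 = -1126 + 1376 = 250$)
$\frac{-3811 + y{\left(42 \right)}}{X + T{\left(46 \right)}} = \frac{-3811 + 1}{250 - 10} = - \frac{3810}{240} = \left(-3810\right) \frac{1}{240} = - \frac{127}{8}$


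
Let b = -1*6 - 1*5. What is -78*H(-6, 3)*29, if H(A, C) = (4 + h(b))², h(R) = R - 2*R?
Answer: -508950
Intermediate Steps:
b = -11 (b = -6 - 5 = -11)
h(R) = -R
H(A, C) = 225 (H(A, C) = (4 - 1*(-11))² = (4 + 11)² = 15² = 225)
-78*H(-6, 3)*29 = -78*225*29 = -17550*29 = -508950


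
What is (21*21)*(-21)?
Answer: -9261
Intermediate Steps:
(21*21)*(-21) = 441*(-21) = -9261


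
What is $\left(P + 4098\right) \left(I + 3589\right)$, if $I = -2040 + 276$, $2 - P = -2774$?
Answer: $12545050$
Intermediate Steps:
$P = 2776$ ($P = 2 - -2774 = 2 + 2774 = 2776$)
$I = -1764$
$\left(P + 4098\right) \left(I + 3589\right) = \left(2776 + 4098\right) \left(-1764 + 3589\right) = 6874 \cdot 1825 = 12545050$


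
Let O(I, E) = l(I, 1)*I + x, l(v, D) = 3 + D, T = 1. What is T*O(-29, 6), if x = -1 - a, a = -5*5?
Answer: -92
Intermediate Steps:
a = -25
x = 24 (x = -1 - 1*(-25) = -1 + 25 = 24)
O(I, E) = 24 + 4*I (O(I, E) = (3 + 1)*I + 24 = 4*I + 24 = 24 + 4*I)
T*O(-29, 6) = 1*(24 + 4*(-29)) = 1*(24 - 116) = 1*(-92) = -92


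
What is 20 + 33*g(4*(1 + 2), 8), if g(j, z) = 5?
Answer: 185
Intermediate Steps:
20 + 33*g(4*(1 + 2), 8) = 20 + 33*5 = 20 + 165 = 185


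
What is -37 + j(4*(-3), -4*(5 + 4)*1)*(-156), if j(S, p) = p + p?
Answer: 11195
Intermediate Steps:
j(S, p) = 2*p
-37 + j(4*(-3), -4*(5 + 4)*1)*(-156) = -37 + (2*(-4*(5 + 4)*1))*(-156) = -37 + (2*(-4*9*1))*(-156) = -37 + (2*(-36*1))*(-156) = -37 + (2*(-36))*(-156) = -37 - 72*(-156) = -37 + 11232 = 11195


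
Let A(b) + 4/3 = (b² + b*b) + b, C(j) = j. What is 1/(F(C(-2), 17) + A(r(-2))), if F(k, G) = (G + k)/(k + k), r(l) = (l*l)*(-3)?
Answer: 12/3251 ≈ 0.0036912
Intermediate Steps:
r(l) = -3*l² (r(l) = l²*(-3) = -3*l²)
A(b) = -4/3 + b + 2*b² (A(b) = -4/3 + ((b² + b*b) + b) = -4/3 + ((b² + b²) + b) = -4/3 + (2*b² + b) = -4/3 + (b + 2*b²) = -4/3 + b + 2*b²)
F(k, G) = (G + k)/(2*k) (F(k, G) = (G + k)/((2*k)) = (G + k)*(1/(2*k)) = (G + k)/(2*k))
1/(F(C(-2), 17) + A(r(-2))) = 1/((½)*(17 - 2)/(-2) + (-4/3 - 3*(-2)² + 2*(-3*(-2)²)²)) = 1/((½)*(-½)*15 + (-4/3 - 3*4 + 2*(-3*4)²)) = 1/(-15/4 + (-4/3 - 12 + 2*(-12)²)) = 1/(-15/4 + (-4/3 - 12 + 2*144)) = 1/(-15/4 + (-4/3 - 12 + 288)) = 1/(-15/4 + 824/3) = 1/(3251/12) = 12/3251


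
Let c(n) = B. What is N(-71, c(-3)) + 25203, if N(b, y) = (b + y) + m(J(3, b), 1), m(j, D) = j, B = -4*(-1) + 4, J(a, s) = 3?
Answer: 25143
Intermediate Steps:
B = 8 (B = 4 + 4 = 8)
c(n) = 8
N(b, y) = 3 + b + y (N(b, y) = (b + y) + 3 = 3 + b + y)
N(-71, c(-3)) + 25203 = (3 - 71 + 8) + 25203 = -60 + 25203 = 25143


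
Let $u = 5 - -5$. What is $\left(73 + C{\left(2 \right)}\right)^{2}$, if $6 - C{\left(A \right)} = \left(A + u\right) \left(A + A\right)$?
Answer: $961$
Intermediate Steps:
$u = 10$ ($u = 5 + 5 = 10$)
$C{\left(A \right)} = 6 - 2 A \left(10 + A\right)$ ($C{\left(A \right)} = 6 - \left(A + 10\right) \left(A + A\right) = 6 - \left(10 + A\right) 2 A = 6 - 2 A \left(10 + A\right)$)
$\left(73 + C{\left(2 \right)}\right)^{2} = \left(73 - \left(34 + 8\right)\right)^{2} = \left(73 - 42\right)^{2} = 31^{2} = 961$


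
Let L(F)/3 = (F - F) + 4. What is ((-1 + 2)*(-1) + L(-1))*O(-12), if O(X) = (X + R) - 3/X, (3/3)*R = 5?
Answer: -297/4 ≈ -74.250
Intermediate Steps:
R = 5
L(F) = 12 (L(F) = 3*((F - F) + 4) = 3*(0 + 4) = 3*4 = 12)
O(X) = 5 + X - 3/X (O(X) = (X + 5) - 3/X = (5 + X) - 3/X = 5 + X - 3/X)
((-1 + 2)*(-1) + L(-1))*O(-12) = ((-1 + 2)*(-1) + 12)*(5 - 12 - 3/(-12)) = (1*(-1) + 12)*(5 - 12 - 3*(-1/12)) = (-1 + 12)*(5 - 12 + ¼) = 11*(-27/4) = -297/4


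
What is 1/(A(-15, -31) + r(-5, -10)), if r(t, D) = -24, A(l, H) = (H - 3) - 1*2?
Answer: -1/60 ≈ -0.016667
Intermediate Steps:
A(l, H) = -5 + H (A(l, H) = (-3 + H) - 2 = -5 + H)
1/(A(-15, -31) + r(-5, -10)) = 1/((-5 - 31) - 24) = 1/(-36 - 24) = 1/(-60) = -1/60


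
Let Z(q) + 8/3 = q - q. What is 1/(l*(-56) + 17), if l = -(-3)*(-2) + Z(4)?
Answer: 3/1507 ≈ 0.0019907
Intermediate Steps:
Z(q) = -8/3 (Z(q) = -8/3 + (q - q) = -8/3 + 0 = -8/3)
l = -26/3 (l = -(-3)*(-2) - 8/3 = -3*2 - 8/3 = -6 - 8/3 = -26/3 ≈ -8.6667)
1/(l*(-56) + 17) = 1/(-26/3*(-56) + 17) = 1/(1456/3 + 17) = 1/(1507/3) = 3/1507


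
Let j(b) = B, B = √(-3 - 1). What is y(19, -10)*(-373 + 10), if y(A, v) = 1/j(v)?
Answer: 363*I/2 ≈ 181.5*I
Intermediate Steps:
B = 2*I (B = √(-4) = 2*I ≈ 2.0*I)
j(b) = 2*I
y(A, v) = -I/2 (y(A, v) = 1/(2*I) = -I/2)
y(19, -10)*(-373 + 10) = (-I/2)*(-373 + 10) = -I/2*(-363) = 363*I/2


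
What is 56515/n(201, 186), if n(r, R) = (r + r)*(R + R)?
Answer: 56515/149544 ≈ 0.37792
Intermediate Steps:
n(r, R) = 4*R*r (n(r, R) = (2*r)*(2*R) = 4*R*r)
56515/n(201, 186) = 56515/((4*186*201)) = 56515/149544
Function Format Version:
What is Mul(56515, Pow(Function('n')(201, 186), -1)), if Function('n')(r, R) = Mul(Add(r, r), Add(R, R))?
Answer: Rational(56515, 149544) ≈ 0.37792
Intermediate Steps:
Function('n')(r, R) = Mul(4, R, r) (Function('n')(r, R) = Mul(Mul(2, r), Mul(2, R)) = Mul(4, R, r))
Mul(56515, Pow(Function('n')(201, 186), -1)) = Mul(56515, Pow(Mul(4, 186, 201), -1)) = Mul(56515, Pow(149544, -1)) = Mul(56515, Rational(1, 149544)) = Rational(56515, 149544)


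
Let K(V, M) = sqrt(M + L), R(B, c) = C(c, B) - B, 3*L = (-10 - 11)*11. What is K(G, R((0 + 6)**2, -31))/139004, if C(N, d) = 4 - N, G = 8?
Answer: I*sqrt(78)/139004 ≈ 6.3536e-5*I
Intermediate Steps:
L = -77 (L = ((-10 - 11)*11)/3 = (-21*11)/3 = (1/3)*(-231) = -77)
R(B, c) = 4 - B - c (R(B, c) = (4 - c) - B = 4 - B - c)
K(V, M) = sqrt(-77 + M) (K(V, M) = sqrt(M - 77) = sqrt(-77 + M))
K(G, R((0 + 6)**2, -31))/139004 = sqrt(-77 + (4 - (0 + 6)**2 - 1*(-31)))/139004 = sqrt(-77 + (4 - 1*6**2 + 31))*(1/139004) = sqrt(-77 + (4 - 1*36 + 31))*(1/139004) = sqrt(-77 + (4 - 36 + 31))*(1/139004) = sqrt(-77 - 1)*(1/139004) = sqrt(-78)*(1/139004) = (I*sqrt(78))*(1/139004) = I*sqrt(78)/139004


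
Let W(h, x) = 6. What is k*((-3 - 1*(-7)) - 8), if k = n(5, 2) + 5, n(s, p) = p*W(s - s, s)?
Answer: -68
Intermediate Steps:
n(s, p) = 6*p (n(s, p) = p*6 = 6*p)
k = 17 (k = 6*2 + 5 = 12 + 5 = 17)
k*((-3 - 1*(-7)) - 8) = 17*((-3 - 1*(-7)) - 8) = 17*((-3 + 7) - 8) = 17*(4 - 8) = 17*(-4) = -68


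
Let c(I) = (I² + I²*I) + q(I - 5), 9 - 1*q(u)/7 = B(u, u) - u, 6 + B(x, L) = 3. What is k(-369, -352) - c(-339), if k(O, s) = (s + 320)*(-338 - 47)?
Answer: 38857942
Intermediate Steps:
B(x, L) = -3 (B(x, L) = -6 + 3 = -3)
q(u) = 84 + 7*u (q(u) = 63 - 7*(-3 - u) = 63 + (21 + 7*u) = 84 + 7*u)
c(I) = 49 + I² + I³ + 7*I (c(I) = (I² + I²*I) + (84 + 7*(I - 5)) = (I² + I³) + (84 + 7*(-5 + I)) = (I² + I³) + (84 + (-35 + 7*I)) = (I² + I³) + (49 + 7*I) = 49 + I² + I³ + 7*I)
k(O, s) = -123200 - 385*s (k(O, s) = (320 + s)*(-385) = -123200 - 385*s)
k(-369, -352) - c(-339) = (-123200 - 385*(-352)) - (49 + (-339)² + (-339)³ + 7*(-339)) = (-123200 + 135520) - (49 + 114921 - 38958219 - 2373) = 12320 - 1*(-38845622) = 12320 + 38845622 = 38857942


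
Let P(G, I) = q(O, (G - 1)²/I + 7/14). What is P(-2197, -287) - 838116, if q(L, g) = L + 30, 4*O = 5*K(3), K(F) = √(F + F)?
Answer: -838086 + 5*√6/4 ≈ -8.3808e+5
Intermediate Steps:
K(F) = √2*√F (K(F) = √(2*F) = √2*√F)
O = 5*√6/4 (O = (5*(√2*√3))/4 = (5*√6)/4 = 5*√6/4 ≈ 3.0619)
q(L, g) = 30 + L
P(G, I) = 30 + 5*√6/4
P(-2197, -287) - 838116 = (30 + 5*√6/4) - 838116 = -838086 + 5*√6/4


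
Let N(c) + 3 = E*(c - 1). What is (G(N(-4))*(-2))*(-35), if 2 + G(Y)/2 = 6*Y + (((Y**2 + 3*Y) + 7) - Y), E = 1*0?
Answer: -1400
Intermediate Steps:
E = 0
N(c) = -3 (N(c) = -3 + 0*(c - 1) = -3 + 0*(-1 + c) = -3 + 0 = -3)
G(Y) = 10 + 2*Y**2 + 16*Y (G(Y) = -4 + 2*(6*Y + (((Y**2 + 3*Y) + 7) - Y)) = -4 + 2*(6*Y + ((7 + Y**2 + 3*Y) - Y)) = -4 + 2*(6*Y + (7 + Y**2 + 2*Y)) = -4 + 2*(7 + Y**2 + 8*Y) = -4 + (14 + 2*Y**2 + 16*Y) = 10 + 2*Y**2 + 16*Y)
(G(N(-4))*(-2))*(-35) = ((10 + 2*(-3)**2 + 16*(-3))*(-2))*(-35) = ((10 + 2*9 - 48)*(-2))*(-35) = ((10 + 18 - 48)*(-2))*(-35) = -20*(-2)*(-35) = 40*(-35) = -1400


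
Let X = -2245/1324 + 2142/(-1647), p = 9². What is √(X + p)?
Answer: √1144811830965/121146 ≈ 8.8320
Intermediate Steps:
p = 81
X = -725947/242292 (X = -2245*1/1324 + 2142*(-1/1647) = -2245/1324 - 238/183 = -725947/242292 ≈ -2.9962)
√(X + p) = √(-725947/242292 + 81) = √(18899705/242292) = √1144811830965/121146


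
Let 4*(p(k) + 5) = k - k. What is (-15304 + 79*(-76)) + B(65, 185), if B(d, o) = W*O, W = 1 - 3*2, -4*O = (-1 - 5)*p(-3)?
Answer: -42541/2 ≈ -21271.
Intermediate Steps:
p(k) = -5 (p(k) = -5 + (k - k)/4 = -5 + (¼)*0 = -5 + 0 = -5)
O = -15/2 (O = -(-1 - 5)*(-5)/4 = -(-3)*(-5)/2 = -¼*30 = -15/2 ≈ -7.5000)
W = -5 (W = 1 - 6 = -5)
B(d, o) = 75/2 (B(d, o) = -5*(-15/2) = 75/2)
(-15304 + 79*(-76)) + B(65, 185) = (-15304 + 79*(-76)) + 75/2 = (-15304 - 6004) + 75/2 = -21308 + 75/2 = -42541/2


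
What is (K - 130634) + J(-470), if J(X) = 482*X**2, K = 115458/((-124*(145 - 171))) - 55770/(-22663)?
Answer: 3885010333959063/36532756 ≈ 1.0634e+8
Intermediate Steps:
K = 1398213567/36532756 (K = 115458/((-124*(-26))) - 55770*(-1/22663) = 115458/3224 + 55770/22663 = 115458*(1/3224) + 55770/22663 = 57729/1612 + 55770/22663 = 1398213567/36532756 ≈ 38.273)
(K - 130634) + J(-470) = (1398213567/36532756 - 130634) + 482*(-470)**2 = -4771021833737/36532756 + 482*220900 = -4771021833737/36532756 + 106473800 = 3885010333959063/36532756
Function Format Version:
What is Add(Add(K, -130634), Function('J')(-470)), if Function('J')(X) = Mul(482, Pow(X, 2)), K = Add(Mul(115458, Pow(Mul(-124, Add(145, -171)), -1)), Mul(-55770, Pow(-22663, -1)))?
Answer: Rational(3885010333959063, 36532756) ≈ 1.0634e+8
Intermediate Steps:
K = Rational(1398213567, 36532756) (K = Add(Mul(115458, Pow(Mul(-124, -26), -1)), Mul(-55770, Rational(-1, 22663))) = Add(Mul(115458, Pow(3224, -1)), Rational(55770, 22663)) = Add(Mul(115458, Rational(1, 3224)), Rational(55770, 22663)) = Add(Rational(57729, 1612), Rational(55770, 22663)) = Rational(1398213567, 36532756) ≈ 38.273)
Add(Add(K, -130634), Function('J')(-470)) = Add(Add(Rational(1398213567, 36532756), -130634), Mul(482, Pow(-470, 2))) = Add(Rational(-4771021833737, 36532756), Mul(482, 220900)) = Add(Rational(-4771021833737, 36532756), 106473800) = Rational(3885010333959063, 36532756)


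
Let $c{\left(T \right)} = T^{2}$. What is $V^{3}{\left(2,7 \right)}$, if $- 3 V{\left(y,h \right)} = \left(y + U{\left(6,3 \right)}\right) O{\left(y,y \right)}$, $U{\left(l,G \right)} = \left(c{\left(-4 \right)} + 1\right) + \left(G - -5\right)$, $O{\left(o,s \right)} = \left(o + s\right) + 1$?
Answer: $-91125$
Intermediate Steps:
$O{\left(o,s \right)} = 1 + o + s$
$U{\left(l,G \right)} = 22 + G$ ($U{\left(l,G \right)} = \left(\left(-4\right)^{2} + 1\right) + \left(G - -5\right) = \left(16 + 1\right) + \left(G + 5\right) = 17 + \left(5 + G\right) = 22 + G$)
$V{\left(y,h \right)} = - \frac{\left(1 + 2 y\right) \left(25 + y\right)}{3}$ ($V{\left(y,h \right)} = - \frac{\left(y + \left(22 + 3\right)\right) \left(1 + y + y\right)}{3} = - \frac{\left(y + 25\right) \left(1 + 2 y\right)}{3} = - \frac{\left(25 + y\right) \left(1 + 2 y\right)}{3} = - \frac{\left(1 + 2 y\right) \left(25 + y\right)}{3}$)
$V^{3}{\left(2,7 \right)} = \left(- \frac{\left(1 + 2 \cdot 2\right) \left(25 + 2\right)}{3}\right)^{3} = \left(\left(- \frac{1}{3}\right) \left(1 + 4\right) 27\right)^{3} = \left(\left(- \frac{1}{3}\right) 5 \cdot 27\right)^{3} = \left(-45\right)^{3} = -91125$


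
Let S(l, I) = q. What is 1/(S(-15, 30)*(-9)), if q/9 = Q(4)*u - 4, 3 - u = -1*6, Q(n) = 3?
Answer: -1/1863 ≈ -0.00053677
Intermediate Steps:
u = 9 (u = 3 - (-1)*6 = 3 - 1*(-6) = 3 + 6 = 9)
q = 207 (q = 9*(3*9 - 4) = 9*(27 - 4) = 9*23 = 207)
S(l, I) = 207
1/(S(-15, 30)*(-9)) = 1/(207*(-9)) = 1/(-1863) = -1/1863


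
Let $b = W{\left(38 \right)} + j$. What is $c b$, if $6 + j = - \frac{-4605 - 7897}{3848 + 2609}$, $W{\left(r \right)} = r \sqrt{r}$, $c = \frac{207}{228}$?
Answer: $- \frac{452640}{122683} + \frac{69 \sqrt{38}}{2} \approx 208.98$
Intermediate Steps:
$c = \frac{69}{76}$ ($c = 207 \cdot \frac{1}{228} = \frac{69}{76} \approx 0.9079$)
$W{\left(r \right)} = r^{\frac{3}{2}}$
$j = - \frac{26240}{6457}$ ($j = -6 - \frac{-4605 - 7897}{3848 + 2609} = -6 - - \frac{12502}{6457} = -6 + \frac{12502}{6457} = - \frac{26240}{6457} \approx -4.0638$)
$b = - \frac{26240}{6457} + 38 \sqrt{38}$ ($b = 38^{\frac{3}{2}} - \frac{26240}{6457} = 38 \sqrt{38} - \frac{26240}{6457} = - \frac{26240}{6457} + 38 \sqrt{38} \approx 230.18$)
$c b = \frac{69 \left(- \frac{26240}{6457} + 38 \sqrt{38}\right)}{76} = - \frac{452640}{122683} + \frac{69 \sqrt{38}}{2}$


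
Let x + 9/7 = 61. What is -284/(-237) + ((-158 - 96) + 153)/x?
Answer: -48847/99066 ≈ -0.49308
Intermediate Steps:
x = 418/7 (x = -9/7 + 61 = 418/7 ≈ 59.714)
-284/(-237) + ((-158 - 96) + 153)/x = -284/(-237) + ((-158 - 96) + 153)/(418/7) = -284*(-1/237) + (-254 + 153)*(7/418) = 284/237 - 101*7/418 = 284/237 - 707/418 = -48847/99066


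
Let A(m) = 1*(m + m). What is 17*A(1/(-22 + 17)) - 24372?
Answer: -121894/5 ≈ -24379.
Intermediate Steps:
A(m) = 2*m (A(m) = 1*(2*m) = 2*m)
17*A(1/(-22 + 17)) - 24372 = 17*(2/(-22 + 17)) - 24372 = 17*(2/(-5)) - 24372 = 17*(2*(-1/5)) - 24372 = 17*(-2/5) - 24372 = -34/5 - 24372 = -121894/5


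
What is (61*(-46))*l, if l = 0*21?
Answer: 0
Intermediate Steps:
l = 0
(61*(-46))*l = (61*(-46))*0 = -2806*0 = 0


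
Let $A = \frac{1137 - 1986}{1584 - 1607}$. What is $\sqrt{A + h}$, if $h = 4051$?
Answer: $\frac{\sqrt{2162506}}{23} \approx 63.937$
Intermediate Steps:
$A = \frac{849}{23}$ ($A = - \frac{849}{-23} = \left(-849\right) \left(- \frac{1}{23}\right) = \frac{849}{23} \approx 36.913$)
$\sqrt{A + h} = \sqrt{\frac{849}{23} + 4051} = \sqrt{\frac{94022}{23}} = \frac{\sqrt{2162506}}{23}$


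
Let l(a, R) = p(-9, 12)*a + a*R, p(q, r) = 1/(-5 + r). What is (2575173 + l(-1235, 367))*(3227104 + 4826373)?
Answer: 119612342361497/7 ≈ 1.7087e+13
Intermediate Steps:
l(a, R) = a/7 + R*a (l(a, R) = a/(-5 + 12) + a*R = a/7 + R*a)
(2575173 + l(-1235, 367))*(3227104 + 4826373) = (2575173 - 1235*(⅐ + 367))*(3227104 + 4826373) = (2575173 - 1235*2570/7)*8053477 = (2575173 - 3173950/7)*8053477 = (14852261/7)*8053477 = 119612342361497/7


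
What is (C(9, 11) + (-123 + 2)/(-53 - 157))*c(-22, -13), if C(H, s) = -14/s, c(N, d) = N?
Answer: 1609/105 ≈ 15.324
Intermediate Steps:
(C(9, 11) + (-123 + 2)/(-53 - 157))*c(-22, -13) = (-14/11 + (-123 + 2)/(-53 - 157))*(-22) = (-14*1/11 - 121/(-210))*(-22) = (-14/11 - 121*(-1/210))*(-22) = (-14/11 + 121/210)*(-22) = -1609/2310*(-22) = 1609/105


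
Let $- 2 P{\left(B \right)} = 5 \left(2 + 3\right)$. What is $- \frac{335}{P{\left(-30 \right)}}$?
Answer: $\frac{134}{5} \approx 26.8$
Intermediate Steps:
$P{\left(B \right)} = - \frac{25}{2}$ ($P{\left(B \right)} = - \frac{5 \left(2 + 3\right)}{2} = - \frac{5 \cdot 5}{2} = \left(- \frac{1}{2}\right) 25 = - \frac{25}{2}$)
$- \frac{335}{P{\left(-30 \right)}} = - \frac{335}{- \frac{25}{2}} = \left(-335\right) \left(- \frac{2}{25}\right) = \frac{134}{5}$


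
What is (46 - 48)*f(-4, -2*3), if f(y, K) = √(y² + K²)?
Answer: -4*√13 ≈ -14.422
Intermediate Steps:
f(y, K) = √(K² + y²)
(46 - 48)*f(-4, -2*3) = (46 - 48)*√((-2*3)² + (-4)²) = -2*√((-6)² + 16) = -2*√(36 + 16) = -4*√13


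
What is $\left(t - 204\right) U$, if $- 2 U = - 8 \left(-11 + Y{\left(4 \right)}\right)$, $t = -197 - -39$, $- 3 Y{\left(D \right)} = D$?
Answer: $\frac{53576}{3} \approx 17859.0$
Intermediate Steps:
$Y{\left(D \right)} = - \frac{D}{3}$
$t = -158$ ($t = -197 + 39 = -158$)
$U = - \frac{148}{3}$ ($U = - \frac{\left(-8\right) \left(-11 - \frac{4}{3}\right)}{2} = - \frac{\left(-8\right) \left(- \frac{37}{3}\right)}{2} = \left(- \frac{1}{2}\right) \frac{296}{3} = - \frac{148}{3} \approx -49.333$)
$\left(t - 204\right) U = \left(-158 - 204\right) \left(- \frac{148}{3}\right) = \left(-362\right) \left(- \frac{148}{3}\right) = \frac{53576}{3}$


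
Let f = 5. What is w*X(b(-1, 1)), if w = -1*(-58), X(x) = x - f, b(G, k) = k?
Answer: -232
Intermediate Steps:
X(x) = -5 + x (X(x) = x - 1*5 = x - 5 = -5 + x)
w = 58
w*X(b(-1, 1)) = 58*(-5 + 1) = 58*(-4) = -232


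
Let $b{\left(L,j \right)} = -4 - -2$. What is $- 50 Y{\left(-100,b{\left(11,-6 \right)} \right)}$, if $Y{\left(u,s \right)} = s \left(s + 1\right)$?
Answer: $-100$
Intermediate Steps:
$b{\left(L,j \right)} = -2$ ($b{\left(L,j \right)} = -4 + 2 = -2$)
$Y{\left(u,s \right)} = s \left(1 + s\right)$
$- 50 Y{\left(-100,b{\left(11,-6 \right)} \right)} = - 50 \left(- 2 \left(1 - 2\right)\right) = - 50 \left(\left(-2\right) \left(-1\right)\right) = \left(-50\right) 2 = -100$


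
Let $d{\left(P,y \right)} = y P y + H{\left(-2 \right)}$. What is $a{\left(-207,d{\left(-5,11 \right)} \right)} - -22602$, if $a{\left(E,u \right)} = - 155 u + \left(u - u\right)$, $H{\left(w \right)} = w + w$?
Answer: $116997$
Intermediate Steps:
$H{\left(w \right)} = 2 w$
$d{\left(P,y \right)} = -4 + P y^{2}$ ($d{\left(P,y \right)} = y P y + 2 \left(-2\right) = P y y - 4 = P y^{2} - 4 = -4 + P y^{2}$)
$a{\left(E,u \right)} = - 155 u$ ($a{\left(E,u \right)} = - 155 u + 0 = - 155 u$)
$a{\left(-207,d{\left(-5,11 \right)} \right)} - -22602 = - 155 \left(-4 - 5 \cdot 11^{2}\right) - -22602 = - 155 \left(-4 - 605\right) + 22602 = \left(-155\right) \left(-609\right) + 22602 = 94395 + 22602 = 116997$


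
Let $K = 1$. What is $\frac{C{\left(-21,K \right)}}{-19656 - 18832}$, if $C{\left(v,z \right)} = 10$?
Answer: $- \frac{5}{19244} \approx -0.00025982$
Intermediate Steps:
$\frac{C{\left(-21,K \right)}}{-19656 - 18832} = \frac{1}{-19656 - 18832} \cdot 10 = \frac{1}{-38488} \cdot 10 = \left(- \frac{1}{38488}\right) 10 = - \frac{5}{19244}$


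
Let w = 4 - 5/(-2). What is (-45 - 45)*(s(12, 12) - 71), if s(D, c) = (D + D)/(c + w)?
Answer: 232110/37 ≈ 6273.2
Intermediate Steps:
w = 13/2 (w = 4 - 1/2*(-5) = 4 + 5/2 = 13/2 ≈ 6.5000)
s(D, c) = 2*D/(13/2 + c) (s(D, c) = (D + D)/(c + 13/2) = (2*D)/(13/2 + c) = 2*D/(13/2 + c))
(-45 - 45)*(s(12, 12) - 71) = (-45 - 45)*(4*12/(13 + 2*12) - 71) = -90*(4*12/(13 + 24) - 71) = -90*(4*12/37 - 71) = -90*(4*12*(1/37) - 71) = -90*(48/37 - 71) = -90*(-2579/37) = 232110/37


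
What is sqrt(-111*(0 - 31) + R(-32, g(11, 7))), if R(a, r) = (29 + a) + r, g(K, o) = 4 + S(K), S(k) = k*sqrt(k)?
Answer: sqrt(3442 + 11*sqrt(11)) ≈ 58.979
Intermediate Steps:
S(k) = k**(3/2)
g(K, o) = 4 + K**(3/2)
R(a, r) = 29 + a + r
sqrt(-111*(0 - 31) + R(-32, g(11, 7))) = sqrt(-111*(0 - 31) + (29 - 32 + (4 + 11**(3/2)))) = sqrt(-111*(-31) + (29 - 32 + (4 + 11*sqrt(11)))) = sqrt(3441 + (1 + 11*sqrt(11))) = sqrt(3442 + 11*sqrt(11))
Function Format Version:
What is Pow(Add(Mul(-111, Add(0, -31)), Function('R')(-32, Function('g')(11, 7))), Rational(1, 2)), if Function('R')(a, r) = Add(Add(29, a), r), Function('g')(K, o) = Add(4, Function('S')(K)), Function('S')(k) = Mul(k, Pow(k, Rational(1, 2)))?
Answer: Pow(Add(3442, Mul(11, Pow(11, Rational(1, 2)))), Rational(1, 2)) ≈ 58.979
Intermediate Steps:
Function('S')(k) = Pow(k, Rational(3, 2))
Function('g')(K, o) = Add(4, Pow(K, Rational(3, 2)))
Function('R')(a, r) = Add(29, a, r)
Pow(Add(Mul(-111, Add(0, -31)), Function('R')(-32, Function('g')(11, 7))), Rational(1, 2)) = Pow(Add(Mul(-111, Add(0, -31)), Add(29, -32, Add(4, Pow(11, Rational(3, 2))))), Rational(1, 2)) = Pow(Add(Mul(-111, -31), Add(29, -32, Add(4, Mul(11, Pow(11, Rational(1, 2)))))), Rational(1, 2)) = Pow(Add(3441, Add(1, Mul(11, Pow(11, Rational(1, 2))))), Rational(1, 2)) = Pow(Add(3442, Mul(11, Pow(11, Rational(1, 2)))), Rational(1, 2))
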